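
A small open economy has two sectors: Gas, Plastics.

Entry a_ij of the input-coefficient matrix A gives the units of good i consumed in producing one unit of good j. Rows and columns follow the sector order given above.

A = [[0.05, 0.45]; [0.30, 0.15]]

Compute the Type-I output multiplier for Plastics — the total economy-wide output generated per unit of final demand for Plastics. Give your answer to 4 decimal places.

m_P = 2.0818

I − A =
  [   0.95    -0.45]
  [  -0.30     0.85]
det(I−A) = (0.95)(0.85) − (-0.45)(-0.30) = 0.6725
adj(I−A) = [[0.85, 0.45], [0.30, 0.95]]
(I − A)⁻¹ = adj(I−A) / det(I−A) ≈
  [   1.26394     0.66914]
  [   0.44610     1.41264]
The output multiplier for sector j is the column-j sum of the Leontief inverse (I − A)⁻¹ = adj(I−A) / det(I−A).
Column P of adj(I−A): (0.45, 0.95); det(I−A) = 0.6725.
m_P = (0.45 + 0.95) / 0.6725 = 1.40 / 0.6725 ≈ 2.0818.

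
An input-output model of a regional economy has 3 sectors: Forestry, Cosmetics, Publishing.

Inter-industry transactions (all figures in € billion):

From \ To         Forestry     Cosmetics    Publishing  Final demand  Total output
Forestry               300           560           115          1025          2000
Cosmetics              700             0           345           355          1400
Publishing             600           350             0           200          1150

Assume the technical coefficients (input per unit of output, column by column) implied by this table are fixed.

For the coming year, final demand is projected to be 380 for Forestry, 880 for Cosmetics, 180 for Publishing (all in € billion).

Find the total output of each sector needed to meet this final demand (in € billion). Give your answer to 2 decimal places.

Technical coefficients a_ij = z_ij / X_j:
  a_11 = 300/2000 = 0.15, a_21 = 700/2000 = 0.35, a_31 = 600/2000 = 0.30
  a_12 = 560/1400 = 0.40, a_22 = 0/1400 = 0.00, a_32 = 350/1400 = 0.25
  a_13 = 115/1150 = 0.10, a_23 = 345/1150 = 0.30, a_33 = 0/1150 = 0.00
I − A =
  [   0.85    -0.40    -0.10]
  [  -0.35     1.00    -0.30]
  [  -0.30    -0.25     1.00]
Cofactors of I−A, C_ij = (−1)^(i+j)·(minor ij) (rows/columns in the sector order above):
  C_11 = (1.00)(1.00) − (-0.30)(-0.25) = 0.9250
  C_12 = −[(-0.35)(1.00) − (-0.30)(-0.30)] = 0.4400
  C_13 = (-0.35)(-0.25) − (1.00)(-0.30) = 0.3875
  C_21 = −[(-0.40)(1.00) − (-0.10)(-0.25)] = 0.4250
  C_22 = (0.85)(1.00) − (-0.10)(-0.30) = 0.8200
  C_23 = −[(0.85)(-0.25) − (-0.40)(-0.30)] = 0.3325
  C_31 = (-0.40)(-0.30) − (-0.10)(1.00) = 0.2200
  C_32 = −[(0.85)(-0.30) − (-0.10)(-0.35)] = 0.2900
  C_33 = (0.85)(1.00) − (-0.40)(-0.35) = 0.7100
det(I−A) = Σ_j (I−A)_1j·C_1j = (0.85)(0.9250) + (-0.40)(0.4400) + (-0.10)(0.3875) = 0.5715
adj(I−A) = Cᵀ =
  [ 0.9250   0.4250   0.2200]
  [ 0.4400   0.8200   0.2900]
  [ 0.3875   0.3325   0.7100]
(I − A)⁻¹ = adj(I−A) / det(I−A) ≈
  [   1.6185     0.7437     0.3850]
  [   0.7699     1.4348     0.5074]
  [   0.6780     0.5818     1.2423]
x = (I − A)⁻¹ d = adj(I−A)·d / det(I−A), with det(I−A) = 0.5715:
  x_1 = (0.9250·380 + 0.4250·880 + 0.2200·180) / 0.5715 = 765.10 / 0.5715 ≈ 1338.76
  x_2 = (0.4400·380 + 0.8200·880 + 0.2900·180) / 0.5715 = 941.00 / 0.5715 ≈ 1646.54
  x_3 = (0.3875·380 + 0.3325·880 + 0.7100·180) / 0.5715 = 567.65 / 0.5715 ≈ 993.26

x_1 = 1338.76, x_2 = 1646.54, x_3 = 993.26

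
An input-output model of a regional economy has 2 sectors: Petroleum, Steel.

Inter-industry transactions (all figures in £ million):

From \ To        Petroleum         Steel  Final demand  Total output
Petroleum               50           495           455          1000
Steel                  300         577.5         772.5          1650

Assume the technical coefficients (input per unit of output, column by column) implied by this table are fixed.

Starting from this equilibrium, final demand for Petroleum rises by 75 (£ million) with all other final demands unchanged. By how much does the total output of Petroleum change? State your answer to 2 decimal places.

Technical coefficients a_ij = z_ij / X_j:
  a_PP = 50/1000 = 0.05, a_SP = 300/1000 = 0.30
  a_PS = 495/1650 = 0.30, a_SS = 577.5/1650 = 0.35
I − A =
  [   0.95    -0.30]
  [  -0.30     0.65]
det(I−A) = (0.95)(0.65) − (-0.30)(-0.30) = 0.5275
adj(I−A) = [[0.65, 0.30], [0.30, 0.95]]
(I − A)⁻¹ = adj(I−A) / det(I−A) ≈
  [   1.2322     0.5687]
  [   0.5687     1.8009]
Δx = (I − A)⁻¹ Δd with Δd having +75 in the Petroleum component and 0 elsewhere.
So Δx_P = L_PP · (+75), where L_PP = adj(I−A)_PP / det(I−A) = 0.65 / 0.5275.
Δx_P = 0.65 × (+75) / 0.5275 = 48.75 / 0.5275 ≈ 92.42.

Δx_P = 92.42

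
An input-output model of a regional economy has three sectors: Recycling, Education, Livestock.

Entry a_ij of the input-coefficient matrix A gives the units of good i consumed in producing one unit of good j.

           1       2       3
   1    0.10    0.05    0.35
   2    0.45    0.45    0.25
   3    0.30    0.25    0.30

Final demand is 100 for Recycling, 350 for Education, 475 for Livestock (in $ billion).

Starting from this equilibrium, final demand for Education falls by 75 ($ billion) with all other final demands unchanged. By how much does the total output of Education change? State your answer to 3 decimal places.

I − A =
  [   0.90    -0.05    -0.35]
  [  -0.45     0.55    -0.25]
  [  -0.30    -0.25     0.70]
Cofactors of I−A, C_ij = (−1)^(i+j)·(minor ij) (rows/columns in the sector order above):
  C_11 = (0.55)(0.70) − (-0.25)(-0.25) = 0.3225
  C_12 = −[(-0.45)(0.70) − (-0.25)(-0.30)] = 0.3900
  C_13 = (-0.45)(-0.25) − (0.55)(-0.30) = 0.2775
  C_21 = −[(-0.05)(0.70) − (-0.35)(-0.25)] = 0.1225
  C_22 = (0.90)(0.70) − (-0.35)(-0.30) = 0.5250
  C_23 = −[(0.90)(-0.25) − (-0.05)(-0.30)] = 0.2400
  C_31 = (-0.05)(-0.25) − (-0.35)(0.55) = 0.2050
  C_32 = −[(0.90)(-0.25) − (-0.35)(-0.45)] = 0.3825
  C_33 = (0.90)(0.55) − (-0.05)(-0.45) = 0.4725
det(I−A) = Σ_j (I−A)_1j·C_1j = (0.90)(0.3225) + (-0.05)(0.3900) + (-0.35)(0.2775) = 0.173625
adj(I−A) = Cᵀ =
  [ 0.3225   0.1225   0.2050]
  [ 0.3900   0.5250   0.3825]
  [ 0.2775   0.2400   0.4725]
(I − A)⁻¹ = adj(I−A) / det(I−A) ≈
  [   1.8575     0.7055     1.1807]
  [   2.2462     3.0238     2.2030]
  [   1.5983     1.3823     2.7214]
Δx = (I − A)⁻¹ Δd with Δd having -75 in the Education component and 0 elsewhere.
So Δx_2 = L_22 · (-75), where L_22 = adj(I−A)_22 / det(I−A) = 0.5250 / 0.173625.
Δx_2 = 0.5250 × (-75) / 0.173625 = -39.375 / 0.173625 ≈ -226.782.

Δx_2 = -226.782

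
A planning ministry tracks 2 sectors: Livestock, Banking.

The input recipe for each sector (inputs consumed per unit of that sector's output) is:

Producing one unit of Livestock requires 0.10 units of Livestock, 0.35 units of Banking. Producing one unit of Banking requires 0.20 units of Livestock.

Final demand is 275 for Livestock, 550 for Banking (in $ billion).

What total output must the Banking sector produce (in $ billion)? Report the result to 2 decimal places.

I − A =
  [   0.90    -0.20]
  [  -0.35     1.00]
det(I−A) = (0.90)(1.00) − (-0.20)(-0.35) = 0.8300
adj(I−A) = [[1.00, 0.20], [0.35, 0.90]]
(I − A)⁻¹ = adj(I−A) / det(I−A) ≈
  [   1.2048     0.2410]
  [   0.4217     1.0843]
x = (I − A)⁻¹ d = adj(I−A)·d / det(I−A), with det(I−A) = 0.8300:
  x_L = (1.00·275 + 0.20·550) / 0.8300 = 385.00 / 0.8300 ≈ 463.86
  x_B = (0.35·275 + 0.90·550) / 0.8300 = 591.25 / 0.8300 ≈ 712.35

x_B = 712.35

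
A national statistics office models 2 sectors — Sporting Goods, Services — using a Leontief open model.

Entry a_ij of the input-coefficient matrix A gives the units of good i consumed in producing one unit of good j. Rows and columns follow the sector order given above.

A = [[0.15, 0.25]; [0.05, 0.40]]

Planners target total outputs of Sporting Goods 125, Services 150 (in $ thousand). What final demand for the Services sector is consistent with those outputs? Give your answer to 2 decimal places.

I − A =
  [   0.85    -0.25]
  [  -0.05     0.60]
d = (I − A) x:
  d_1 = (+0.85)·125 + (-0.25)·150 = 68.75
  d_2 = (-0.05)·125 + (+0.60)·150 = 83.75

d_2 = 83.75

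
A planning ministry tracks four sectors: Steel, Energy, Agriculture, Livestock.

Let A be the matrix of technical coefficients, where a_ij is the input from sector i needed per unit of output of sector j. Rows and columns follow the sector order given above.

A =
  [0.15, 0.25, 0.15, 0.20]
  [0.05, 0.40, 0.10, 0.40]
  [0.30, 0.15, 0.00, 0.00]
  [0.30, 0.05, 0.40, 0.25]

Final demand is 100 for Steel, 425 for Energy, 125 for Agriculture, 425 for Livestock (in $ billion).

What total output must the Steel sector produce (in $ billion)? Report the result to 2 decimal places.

I − A =
  [   0.85    -0.25    -0.15    -0.20]
  [  -0.05     0.60    -0.10    -0.40]
  [  -0.30    -0.15     1.00     0.00]
  [  -0.30    -0.05    -0.40     0.75]
Compute the cofactors C_ij = (−1)^(i+j)·(3×3 minor ij) of I−A; the adjugate is their transpose:
adj(I−A) = Cᵀ =
  [ 0.394750   0.226375   0.172250   0.226000]
  [ 0.228000   0.519750   0.221375   0.338000]
  [ 0.152625   0.145875   0.289625   0.118500]
  [ 0.254500   0.203000   0.238125   0.449125]
det(I−A) = Σ_j (I−A)_1j·C_1j = (0.85)(0.394750) + (-0.25)(0.228000) + (-0.15)(0.152625) + (-0.20)(0.254500) = 0.20474375
(I − A)⁻¹ = adj(I−A) / det(I−A) ≈
  [   1.9280     1.1057     0.8413     1.1038]
  [   1.1136     2.5385     1.0812     1.6508]
  [   0.7454     0.7125     1.4146     0.5788]
  [   1.2430     0.9915     1.1630     2.1936]
x = (I − A)⁻¹ d = adj(I−A)·d / det(I−A), with det(I−A) = 0.20474375:
  x_1 = (0.394750·100 + 0.226375·425 + 0.172250·125 + 0.226000·425) / 0.20474375 = 253.265625 / 0.20474375 ≈ 1236.99
  x_2 = (0.228000·100 + 0.519750·425 + 0.221375·125 + 0.338000·425) / 0.20474375 = 415.015625 / 0.20474375 ≈ 2027.00
  x_3 = (0.152625·100 + 0.145875·425 + 0.289625·125 + 0.118500·425) / 0.20474375 = 163.825 / 0.20474375 ≈ 800.15
  x_4 = (0.254500·100 + 0.203000·425 + 0.238125·125 + 0.449125·425) / 0.20474375 = 332.36875 / 0.20474375 ≈ 1623.34

x_1 = 1236.99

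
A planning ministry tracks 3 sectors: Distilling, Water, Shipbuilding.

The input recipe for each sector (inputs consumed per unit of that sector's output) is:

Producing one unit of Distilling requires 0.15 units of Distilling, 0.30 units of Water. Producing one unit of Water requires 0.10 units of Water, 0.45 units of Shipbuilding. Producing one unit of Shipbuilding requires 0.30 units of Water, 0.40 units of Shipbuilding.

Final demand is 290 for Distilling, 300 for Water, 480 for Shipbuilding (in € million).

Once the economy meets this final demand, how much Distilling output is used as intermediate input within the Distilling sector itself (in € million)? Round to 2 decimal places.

z_DD = 51.18

I − A =
  [   0.85     0.00     0.00]
  [  -0.30     0.90    -0.30]
  [   0.00    -0.45     0.60]
Cofactors of I−A, C_ij = (−1)^(i+j)·(minor ij) (rows/columns in the sector order above):
  C_11 = (0.90)(0.60) − (-0.30)(-0.45) = 0.4050
  C_12 = −[(-0.30)(0.60) − (-0.30)(0.00)] = 0.1800
  C_13 = (-0.30)(-0.45) − (0.90)(0.00) = 0.1350
  C_21 = −[(0.00)(0.60) − (0.00)(-0.45)] = 0.0000
  C_22 = (0.85)(0.60) − (0.00)(0.00) = 0.5100
  C_23 = −[(0.85)(-0.45) − (0.00)(0.00)] = 0.3825
  C_31 = (0.00)(-0.30) − (0.00)(0.90) = 0.0000
  C_32 = −[(0.85)(-0.30) − (0.00)(-0.30)] = 0.2550
  C_33 = (0.85)(0.90) − (0.00)(-0.30) = 0.7650
det(I−A) = Σ_j (I−A)_1j·C_1j = (0.85)(0.4050) + (0.00)(0.1800) + (0.00)(0.1350) = 0.34425
adj(I−A) = Cᵀ =
  [ 0.4050   0.0000   0.0000]
  [ 0.1800   0.5100   0.2550]
  [ 0.1350   0.3825   0.7650]
(I − A)⁻¹ = adj(I−A) / det(I−A) ≈
  [   1.1765     0.0000     0.0000]
  [   0.5229     1.4815     0.7407]
  [   0.3922     1.1111     2.2222]
First solve x = (I − A)⁻¹ d = adj(I−A)·d / det(I−A); in particular x_D = (0.4050·290 + 0.0000·300 + 0.0000·480) / 0.34425 = 117.45 / 0.34425 ≈ 341.1765.
Intermediate flow from D to D: z_DD = a_DD · x_D = 0.15 × 117.45 / 0.34425 = 17.6175 / 0.34425 ≈ 51.18.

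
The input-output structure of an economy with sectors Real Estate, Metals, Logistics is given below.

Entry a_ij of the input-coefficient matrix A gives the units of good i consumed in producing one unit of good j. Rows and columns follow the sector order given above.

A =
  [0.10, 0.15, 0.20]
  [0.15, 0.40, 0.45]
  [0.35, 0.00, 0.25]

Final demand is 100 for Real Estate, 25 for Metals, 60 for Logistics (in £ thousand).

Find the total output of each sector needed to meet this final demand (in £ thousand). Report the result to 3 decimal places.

x_1 = 183.140, x_2 = 211.550, x_3 = 165.465

I − A =
  [   0.90    -0.15    -0.20]
  [  -0.15     0.60    -0.45]
  [  -0.35     0.00     0.75]
Cofactors of I−A, C_ij = (−1)^(i+j)·(minor ij) (rows/columns in the sector order above):
  C_11 = (0.60)(0.75) − (-0.45)(0.00) = 0.4500
  C_12 = −[(-0.15)(0.75) − (-0.45)(-0.35)] = 0.2700
  C_13 = (-0.15)(0.00) − (0.60)(-0.35) = 0.2100
  C_21 = −[(-0.15)(0.75) − (-0.20)(0.00)] = 0.1125
  C_22 = (0.90)(0.75) − (-0.20)(-0.35) = 0.6050
  C_23 = −[(0.90)(0.00) − (-0.15)(-0.35)] = 0.0525
  C_31 = (-0.15)(-0.45) − (-0.20)(0.60) = 0.1875
  C_32 = −[(0.90)(-0.45) − (-0.20)(-0.15)] = 0.4350
  C_33 = (0.90)(0.60) − (-0.15)(-0.15) = 0.5175
det(I−A) = Σ_j (I−A)_1j·C_1j = (0.90)(0.4500) + (-0.15)(0.2700) + (-0.20)(0.2100) = 0.3225
adj(I−A) = Cᵀ =
  [ 0.4500   0.1125   0.1875]
  [ 0.2700   0.6050   0.4350]
  [ 0.2100   0.0525   0.5175]
(I − A)⁻¹ = adj(I−A) / det(I−A) ≈
  [   1.3953     0.3488     0.5814]
  [   0.8372     1.8760     1.3488]
  [   0.6512     0.1628     1.6047]
x = (I − A)⁻¹ d = adj(I−A)·d / det(I−A), with det(I−A) = 0.3225:
  x_1 = (0.4500·100 + 0.1125·25 + 0.1875·60) / 0.3225 = 59.0625 / 0.3225 ≈ 183.140
  x_2 = (0.2700·100 + 0.6050·25 + 0.4350·60) / 0.3225 = 68.225 / 0.3225 ≈ 211.550
  x_3 = (0.2100·100 + 0.0525·25 + 0.5175·60) / 0.3225 = 53.3625 / 0.3225 ≈ 165.465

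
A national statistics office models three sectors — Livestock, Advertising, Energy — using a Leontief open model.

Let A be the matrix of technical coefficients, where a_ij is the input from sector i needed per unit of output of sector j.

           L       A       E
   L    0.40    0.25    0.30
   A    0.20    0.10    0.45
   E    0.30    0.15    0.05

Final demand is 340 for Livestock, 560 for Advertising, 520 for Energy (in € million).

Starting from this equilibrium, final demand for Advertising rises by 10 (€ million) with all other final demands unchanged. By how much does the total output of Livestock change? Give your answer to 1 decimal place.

Δx_L = 9.4

I − A =
  [   0.60    -0.25    -0.30]
  [  -0.20     0.90    -0.45]
  [  -0.30    -0.15     0.95]
Cofactors of I−A, C_ij = (−1)^(i+j)·(minor ij) (rows/columns in the sector order above):
  C_11 = (0.90)(0.95) − (-0.45)(-0.15) = 0.7875
  C_12 = −[(-0.20)(0.95) − (-0.45)(-0.30)] = 0.3250
  C_13 = (-0.20)(-0.15) − (0.90)(-0.30) = 0.3000
  C_21 = −[(-0.25)(0.95) − (-0.30)(-0.15)] = 0.2825
  C_22 = (0.60)(0.95) − (-0.30)(-0.30) = 0.4800
  C_23 = −[(0.60)(-0.15) − (-0.25)(-0.30)] = 0.1650
  C_31 = (-0.25)(-0.45) − (-0.30)(0.90) = 0.3825
  C_32 = −[(0.60)(-0.45) − (-0.30)(-0.20)] = 0.3300
  C_33 = (0.60)(0.90) − (-0.25)(-0.20) = 0.4900
det(I−A) = Σ_j (I−A)_1j·C_1j = (0.60)(0.7875) + (-0.25)(0.3250) + (-0.30)(0.3000) = 0.30125
adj(I−A) = Cᵀ =
  [ 0.7875   0.2825   0.3825]
  [ 0.3250   0.4800   0.3300]
  [ 0.3000   0.1650   0.4900]
(I − A)⁻¹ = adj(I−A) / det(I−A) ≈
  [   2.6141     0.9378     1.2697]
  [   1.0788     1.5934     1.0954]
  [   0.9959     0.5477     1.6266]
Δx = (I − A)⁻¹ Δd with Δd having +10 in the Advertising component and 0 elsewhere.
So Δx_L = L_LA · (+10), where L_LA = adj(I−A)_LA / det(I−A) = 0.2825 / 0.30125.
Δx_L = 0.2825 × (+10) / 0.30125 = 2.825 / 0.30125 ≈ 9.4.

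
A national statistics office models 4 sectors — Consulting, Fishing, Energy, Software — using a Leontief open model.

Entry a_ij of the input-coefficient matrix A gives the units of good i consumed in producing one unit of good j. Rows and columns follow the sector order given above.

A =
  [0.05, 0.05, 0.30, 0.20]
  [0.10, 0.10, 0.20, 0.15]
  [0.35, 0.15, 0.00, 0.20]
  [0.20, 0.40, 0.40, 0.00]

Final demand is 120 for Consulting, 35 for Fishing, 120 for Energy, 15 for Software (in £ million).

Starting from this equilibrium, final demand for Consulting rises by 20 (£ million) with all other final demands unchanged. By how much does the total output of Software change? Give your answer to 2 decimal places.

I − A =
  [   0.95    -0.05    -0.30    -0.20]
  [  -0.10     0.90    -0.20    -0.15]
  [  -0.35    -0.15     1.00    -0.20]
  [  -0.20    -0.40    -0.40     1.00]
Compute the cofactors C_ij = (−1)^(i+j)·(3×3 minor ij) of I−A; the adjugate is their transpose:
adj(I−A) = Cᵀ =
  [ 0.71300   0.20700   0.35300   0.24425]
  [ 0.22100   0.68900   0.28600   0.20475]
  [ 0.35750   0.26000   0.74750   0.26000]
  [ 0.37400   0.42100   0.48400   0.71900]
det(I−A) = Σ_j (I−A)_1j·C_1j = (0.95)(0.71300) + (-0.05)(0.22100) + (-0.30)(0.35750) + (-0.20)(0.37400) = 0.48425
(I − A)⁻¹ = adj(I−A) / det(I−A) ≈
  [   1.4724     0.4275     0.7290     0.5044]
  [   0.4564     1.4228     0.5906     0.4228]
  [   0.7383     0.5369     1.5436     0.5369]
  [   0.7723     0.8694     0.9995     1.4848]
Δx = (I − A)⁻¹ Δd with Δd having +20 in the Consulting component and 0 elsewhere.
So Δx_S = L_SC · (+20), where L_SC = adj(I−A)_SC / det(I−A) = 0.37400 / 0.48425.
Δx_S = 0.37400 × (+20) / 0.48425 = 7.48 / 0.48425 ≈ 15.45.

Δx_S = 15.45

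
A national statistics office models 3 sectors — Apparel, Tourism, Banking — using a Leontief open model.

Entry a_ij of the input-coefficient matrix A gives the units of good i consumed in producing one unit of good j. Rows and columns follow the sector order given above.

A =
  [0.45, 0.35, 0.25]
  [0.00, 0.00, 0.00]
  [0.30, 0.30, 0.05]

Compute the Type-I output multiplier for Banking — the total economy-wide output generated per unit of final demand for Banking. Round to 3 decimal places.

m_B = 1.788

I − A =
  [   0.55    -0.35    -0.25]
  [   0.00     1.00     0.00]
  [  -0.30    -0.30     0.95]
Cofactors of I−A, C_ij = (−1)^(i+j)·(minor ij) (rows/columns in the sector order above):
  C_11 = (1.00)(0.95) − (0.00)(-0.30) = 0.9500
  C_12 = −[(0.00)(0.95) − (0.00)(-0.30)] = 0.0000
  C_13 = (0.00)(-0.30) − (1.00)(-0.30) = 0.3000
  C_21 = −[(-0.35)(0.95) − (-0.25)(-0.30)] = 0.4075
  C_22 = (0.55)(0.95) − (-0.25)(-0.30) = 0.4475
  C_23 = −[(0.55)(-0.30) − (-0.35)(-0.30)] = 0.2700
  C_31 = (-0.35)(0.00) − (-0.25)(1.00) = 0.2500
  C_32 = −[(0.55)(0.00) − (-0.25)(0.00)] = 0.0000
  C_33 = (0.55)(1.00) − (-0.35)(0.00) = 0.5500
det(I−A) = Σ_j (I−A)_1j·C_1j = (0.55)(0.9500) + (-0.35)(0.0000) + (-0.25)(0.3000) = 0.4475
adj(I−A) = Cᵀ =
  [ 0.9500   0.4075   0.2500]
  [ 0.0000   0.4475   0.0000]
  [ 0.3000   0.2700   0.5500]
(I − A)⁻¹ = adj(I−A) / det(I−A) ≈
  [   2.1229     0.9106     0.5587]
  [   0.0000     1.0000     0.0000]
  [   0.6704     0.6034     1.2291]
The output multiplier for sector j is the column-j sum of the Leontief inverse (I − A)⁻¹ = adj(I−A) / det(I−A).
Column B of adj(I−A): (0.2500, 0.0000, 0.5500); det(I−A) = 0.4475.
m_B = (0.2500 + 0.0000 + 0.5500) / 0.4475 = 0.80 / 0.4475 ≈ 1.788.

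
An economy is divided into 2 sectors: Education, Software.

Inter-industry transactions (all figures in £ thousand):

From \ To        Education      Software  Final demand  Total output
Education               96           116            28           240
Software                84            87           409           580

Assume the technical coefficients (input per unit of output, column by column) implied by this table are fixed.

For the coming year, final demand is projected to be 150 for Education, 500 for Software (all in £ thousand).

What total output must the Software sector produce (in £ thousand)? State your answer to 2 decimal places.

x_2 = 801.14

Technical coefficients a_ij = z_ij / X_j:
  a_11 = 96/240 = 0.40, a_21 = 84/240 = 0.35
  a_12 = 116/580 = 0.20, a_22 = 87/580 = 0.15
I − A =
  [   0.60    -0.20]
  [  -0.35     0.85]
det(I−A) = (0.60)(0.85) − (-0.20)(-0.35) = 0.4400
adj(I−A) = [[0.85, 0.20], [0.35, 0.60]]
(I − A)⁻¹ = adj(I−A) / det(I−A) ≈
  [   1.9318     0.4545]
  [   0.7955     1.3636]
x = (I − A)⁻¹ d = adj(I−A)·d / det(I−A), with det(I−A) = 0.4400:
  x_1 = (0.85·150 + 0.20·500) / 0.4400 = 227.50 / 0.4400 ≈ 517.05
  x_2 = (0.35·150 + 0.60·500) / 0.4400 = 352.50 / 0.4400 ≈ 801.14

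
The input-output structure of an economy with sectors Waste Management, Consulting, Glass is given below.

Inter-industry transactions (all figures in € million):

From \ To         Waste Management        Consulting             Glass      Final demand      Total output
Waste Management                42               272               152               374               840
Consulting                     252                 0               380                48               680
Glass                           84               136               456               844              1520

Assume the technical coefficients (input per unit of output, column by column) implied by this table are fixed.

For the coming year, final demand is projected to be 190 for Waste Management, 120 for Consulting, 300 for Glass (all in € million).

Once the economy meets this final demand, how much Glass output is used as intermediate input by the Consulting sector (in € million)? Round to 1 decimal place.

Technical coefficients a_ij = z_ij / X_j:
  a_WW = 42/840 = 0.05, a_CW = 252/840 = 0.30, a_GW = 84/840 = 0.10
  a_WC = 272/680 = 0.40, a_CC = 0/680 = 0.00, a_GC = 136/680 = 0.20
  a_WG = 152/1520 = 0.10, a_CG = 380/1520 = 0.25, a_GG = 456/1520 = 0.30
I − A =
  [   0.95    -0.40    -0.10]
  [  -0.30     1.00    -0.25]
  [  -0.10    -0.20     0.70]
Cofactors of I−A, C_ij = (−1)^(i+j)·(minor ij) (rows/columns in the sector order above):
  C_11 = (1.00)(0.70) − (-0.25)(-0.20) = 0.6500
  C_12 = −[(-0.30)(0.70) − (-0.25)(-0.10)] = 0.2350
  C_13 = (-0.30)(-0.20) − (1.00)(-0.10) = 0.1600
  C_21 = −[(-0.40)(0.70) − (-0.10)(-0.20)] = 0.3000
  C_22 = (0.95)(0.70) − (-0.10)(-0.10) = 0.6550
  C_23 = −[(0.95)(-0.20) − (-0.40)(-0.10)] = 0.2300
  C_31 = (-0.40)(-0.25) − (-0.10)(1.00) = 0.2000
  C_32 = −[(0.95)(-0.25) − (-0.10)(-0.30)] = 0.2675
  C_33 = (0.95)(1.00) − (-0.40)(-0.30) = 0.8300
det(I−A) = Σ_j (I−A)_1j·C_1j = (0.95)(0.6500) + (-0.40)(0.2350) + (-0.10)(0.1600) = 0.5075
adj(I−A) = Cᵀ =
  [ 0.6500   0.3000   0.2000]
  [ 0.2350   0.6550   0.2675]
  [ 0.1600   0.2300   0.8300]
(I − A)⁻¹ = adj(I−A) / det(I−A) ≈
  [   1.2808     0.5911     0.3941]
  [   0.4631     1.2906     0.5271]
  [   0.3153     0.4532     1.6355]
First solve x = (I − A)⁻¹ d = adj(I−A)·d / det(I−A); in particular x_C = (0.2350·190 + 0.6550·120 + 0.2675·300) / 0.5075 = 203.50 / 0.5075 ≈ 400.985.
Intermediate flow from G to C: z_GC = a_GC · x_C = 0.20 × 203.50 / 0.5075 = 40.70 / 0.5075 ≈ 80.2.

z_GC = 80.2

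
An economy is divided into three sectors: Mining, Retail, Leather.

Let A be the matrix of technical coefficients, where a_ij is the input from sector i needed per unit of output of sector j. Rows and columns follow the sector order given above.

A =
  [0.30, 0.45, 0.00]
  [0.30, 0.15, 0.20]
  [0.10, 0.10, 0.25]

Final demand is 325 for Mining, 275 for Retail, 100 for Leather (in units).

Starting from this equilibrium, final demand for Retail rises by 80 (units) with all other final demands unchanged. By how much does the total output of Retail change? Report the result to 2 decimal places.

I − A =
  [   0.70    -0.45     0.00]
  [  -0.30     0.85    -0.20]
  [  -0.10    -0.10     0.75]
Cofactors of I−A, C_ij = (−1)^(i+j)·(minor ij) (rows/columns in the sector order above):
  C_11 = (0.85)(0.75) − (-0.20)(-0.10) = 0.6175
  C_12 = −[(-0.30)(0.75) − (-0.20)(-0.10)] = 0.2450
  C_13 = (-0.30)(-0.10) − (0.85)(-0.10) = 0.1150
  C_21 = −[(-0.45)(0.75) − (0.00)(-0.10)] = 0.3375
  C_22 = (0.70)(0.75) − (0.00)(-0.10) = 0.5250
  C_23 = −[(0.70)(-0.10) − (-0.45)(-0.10)] = 0.1150
  C_31 = (-0.45)(-0.20) − (0.00)(0.85) = 0.0900
  C_32 = −[(0.70)(-0.20) − (0.00)(-0.30)] = 0.1400
  C_33 = (0.70)(0.85) − (-0.45)(-0.30) = 0.4600
det(I−A) = Σ_j (I−A)_1j·C_1j = (0.70)(0.6175) + (-0.45)(0.2450) + (0.00)(0.1150) = 0.3220
adj(I−A) = Cᵀ =
  [ 0.6175   0.3375   0.0900]
  [ 0.2450   0.5250   0.1400]
  [ 0.1150   0.1150   0.4600]
(I − A)⁻¹ = adj(I−A) / det(I−A) ≈
  [   1.9177     1.0481     0.2795]
  [   0.7609     1.6304     0.4348]
  [   0.3571     0.3571     1.4286]
Δx = (I − A)⁻¹ Δd with Δd having +80 in the Retail component and 0 elsewhere.
So Δx_2 = L_22 · (+80), where L_22 = adj(I−A)_22 / det(I−A) = 0.5250 / 0.3220.
Δx_2 = 0.5250 × (+80) / 0.3220 = 42.00 / 0.3220 ≈ 130.43.

Δx_2 = 130.43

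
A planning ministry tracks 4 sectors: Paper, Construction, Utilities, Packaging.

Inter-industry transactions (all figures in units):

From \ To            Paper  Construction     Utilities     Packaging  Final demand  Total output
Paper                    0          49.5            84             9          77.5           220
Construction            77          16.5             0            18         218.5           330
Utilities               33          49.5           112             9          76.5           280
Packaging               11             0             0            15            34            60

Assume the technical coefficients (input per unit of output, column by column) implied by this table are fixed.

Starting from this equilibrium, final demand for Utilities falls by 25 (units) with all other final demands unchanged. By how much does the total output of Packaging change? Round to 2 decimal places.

Technical coefficients a_ij = z_ij / X_j:
  a_11 = 0/220 = 0.00, a_21 = 77/220 = 0.35, a_31 = 33/220 = 0.15, a_41 = 11/220 = 0.05
  a_12 = 49.5/330 = 0.15, a_22 = 16.5/330 = 0.05, a_32 = 49.5/330 = 0.15, a_42 = 0/330 = 0.00
  a_13 = 84/280 = 0.30, a_23 = 0/280 = 0.00, a_33 = 112/280 = 0.40, a_43 = 0/280 = 0.00
  a_14 = 9/60 = 0.15, a_24 = 18/60 = 0.30, a_34 = 9/60 = 0.15, a_44 = 15/60 = 0.25
I − A =
  [   1.00    -0.15    -0.30    -0.15]
  [  -0.35     0.95     0.00    -0.30]
  [  -0.15    -0.15     0.60    -0.15]
  [  -0.05     0.00     0.00     0.75]
Compute the cofactors C_ij = (−1)^(i+j)·(3×3 minor ij) of I−A; the adjugate is their transpose:
adj(I−A) = Cᵀ =
  [ 0.427500   0.101250   0.213750   0.168750]
  [ 0.166500   0.409500   0.083250   0.213750]
  [ 0.155625   0.129375   0.663750   0.215625]
  [ 0.028500   0.006750   0.014250   0.480000]
det(I−A) = Σ_j (I−A)_1j·C_1j = (1.00)(0.427500) + (-0.15)(0.166500) + (-0.30)(0.155625) + (-0.15)(0.028500) = 0.3515625
(I − A)⁻¹ = adj(I−A) / det(I−A) ≈
  [   1.2160     0.2880     0.6080     0.4800]
  [   0.4736     1.1648     0.2368     0.6080]
  [   0.4427     0.3680     1.8880     0.6133]
  [   0.0811     0.0192     0.0405     1.3653]
Δx = (I − A)⁻¹ Δd with Δd having -25 in the Utilities component and 0 elsewhere.
So Δx_4 = L_43 · (-25), where L_43 = adj(I−A)_43 / det(I−A) = 0.014250 / 0.3515625.
Δx_4 = 0.014250 × (-25) / 0.3515625 = -0.35625 / 0.3515625 ≈ -1.01.

Δx_4 = -1.01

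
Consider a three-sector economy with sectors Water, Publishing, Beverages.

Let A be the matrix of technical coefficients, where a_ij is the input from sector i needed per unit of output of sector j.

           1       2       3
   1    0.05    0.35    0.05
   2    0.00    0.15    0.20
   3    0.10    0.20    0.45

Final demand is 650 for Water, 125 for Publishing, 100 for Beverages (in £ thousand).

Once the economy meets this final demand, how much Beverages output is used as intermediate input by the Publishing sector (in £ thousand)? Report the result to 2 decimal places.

I − A =
  [   0.95    -0.35    -0.05]
  [   0.00     0.85    -0.20]
  [  -0.10    -0.20     0.55]
Cofactors of I−A, C_ij = (−1)^(i+j)·(minor ij) (rows/columns in the sector order above):
  C_11 = (0.85)(0.55) − (-0.20)(-0.20) = 0.4275
  C_12 = −[(0.00)(0.55) − (-0.20)(-0.10)] = 0.0200
  C_13 = (0.00)(-0.20) − (0.85)(-0.10) = 0.0850
  C_21 = −[(-0.35)(0.55) − (-0.05)(-0.20)] = 0.2025
  C_22 = (0.95)(0.55) − (-0.05)(-0.10) = 0.5175
  C_23 = −[(0.95)(-0.20) − (-0.35)(-0.10)] = 0.2250
  C_31 = (-0.35)(-0.20) − (-0.05)(0.85) = 0.1125
  C_32 = −[(0.95)(-0.20) − (-0.05)(0.00)] = 0.1900
  C_33 = (0.95)(0.85) − (-0.35)(0.00) = 0.8075
det(I−A) = Σ_j (I−A)_1j·C_1j = (0.95)(0.4275) + (-0.35)(0.0200) + (-0.05)(0.0850) = 0.394875
adj(I−A) = Cᵀ =
  [ 0.4275   0.2025   0.1125]
  [ 0.0200   0.5175   0.1900]
  [ 0.0850   0.2250   0.8075]
(I − A)⁻¹ = adj(I−A) / det(I−A) ≈
  [   1.0826     0.5128     0.2849]
  [   0.0506     1.3105     0.4812]
  [   0.2153     0.5698     2.0450]
First solve x = (I − A)⁻¹ d = adj(I−A)·d / det(I−A); in particular x_2 = (0.0200·650 + 0.5175·125 + 0.1900·100) / 0.394875 = 96.6875 / 0.394875 ≈ 244.8560.
Intermediate flow from 3 to 2: z_32 = a_32 · x_2 = 0.20 × 96.6875 / 0.394875 = 19.3375 / 0.394875 ≈ 48.97.

z_32 = 48.97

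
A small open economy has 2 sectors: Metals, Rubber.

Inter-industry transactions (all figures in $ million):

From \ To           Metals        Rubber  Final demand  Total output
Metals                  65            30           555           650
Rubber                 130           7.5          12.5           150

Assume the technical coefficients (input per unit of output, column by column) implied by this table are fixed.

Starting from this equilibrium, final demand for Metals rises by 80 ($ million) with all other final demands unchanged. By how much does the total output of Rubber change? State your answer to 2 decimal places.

Technical coefficients a_ij = z_ij / X_j:
  a_MM = 65/650 = 0.10, a_RM = 130/650 = 0.20
  a_MR = 30/150 = 0.20, a_RR = 7.5/150 = 0.05
I − A =
  [   0.90    -0.20]
  [  -0.20     0.95]
det(I−A) = (0.90)(0.95) − (-0.20)(-0.20) = 0.8150
adj(I−A) = [[0.95, 0.20], [0.20, 0.90]]
(I − A)⁻¹ = adj(I−A) / det(I−A) ≈
  [   1.1656     0.2454]
  [   0.2454     1.1043]
Δx = (I − A)⁻¹ Δd with Δd having +80 in the Metals component and 0 elsewhere.
So Δx_R = L_RM · (+80), where L_RM = adj(I−A)_RM / det(I−A) = 0.20 / 0.8150.
Δx_R = 0.20 × (+80) / 0.8150 = 16.00 / 0.8150 ≈ 19.63.

Δx_R = 19.63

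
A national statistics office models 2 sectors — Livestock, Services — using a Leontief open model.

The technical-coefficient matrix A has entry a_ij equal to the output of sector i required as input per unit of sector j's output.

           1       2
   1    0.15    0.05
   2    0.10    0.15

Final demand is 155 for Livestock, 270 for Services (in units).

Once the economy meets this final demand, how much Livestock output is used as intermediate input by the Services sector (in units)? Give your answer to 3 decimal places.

z_12 = 17.073

I − A =
  [   0.85    -0.05]
  [  -0.10     0.85]
det(I−A) = (0.85)(0.85) − (-0.05)(-0.10) = 0.7175
adj(I−A) = [[0.85, 0.05], [0.10, 0.85]]
(I − A)⁻¹ = adj(I−A) / det(I−A) ≈
  [   1.1847     0.0697]
  [   0.1394     1.1847]
First solve x = (I − A)⁻¹ d = adj(I−A)·d / det(I−A); in particular x_2 = (0.10·155 + 0.85·270) / 0.7175 = 245.00 / 0.7175 ≈ 341.46341.
Intermediate flow from 1 to 2: z_12 = a_12 · x_2 = 0.05 × 245.00 / 0.7175 = 12.25 / 0.7175 ≈ 17.073.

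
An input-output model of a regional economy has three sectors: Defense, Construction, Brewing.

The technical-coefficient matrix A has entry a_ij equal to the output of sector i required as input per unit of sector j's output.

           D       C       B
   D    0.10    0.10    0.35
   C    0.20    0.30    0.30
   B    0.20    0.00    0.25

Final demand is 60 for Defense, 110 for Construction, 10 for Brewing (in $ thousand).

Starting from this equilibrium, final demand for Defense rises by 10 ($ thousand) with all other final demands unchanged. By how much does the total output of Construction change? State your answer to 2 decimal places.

I − A =
  [   0.90    -0.10    -0.35]
  [  -0.20     0.70    -0.30]
  [  -0.20     0.00     0.75]
Cofactors of I−A, C_ij = (−1)^(i+j)·(minor ij) (rows/columns in the sector order above):
  C_11 = (0.70)(0.75) − (-0.30)(0.00) = 0.5250
  C_12 = −[(-0.20)(0.75) − (-0.30)(-0.20)] = 0.2100
  C_13 = (-0.20)(0.00) − (0.70)(-0.20) = 0.1400
  C_21 = −[(-0.10)(0.75) − (-0.35)(0.00)] = 0.0750
  C_22 = (0.90)(0.75) − (-0.35)(-0.20) = 0.6050
  C_23 = −[(0.90)(0.00) − (-0.10)(-0.20)] = 0.0200
  C_31 = (-0.10)(-0.30) − (-0.35)(0.70) = 0.2750
  C_32 = −[(0.90)(-0.30) − (-0.35)(-0.20)] = 0.3400
  C_33 = (0.90)(0.70) − (-0.10)(-0.20) = 0.6100
det(I−A) = Σ_j (I−A)_1j·C_1j = (0.90)(0.5250) + (-0.10)(0.2100) + (-0.35)(0.1400) = 0.4025
adj(I−A) = Cᵀ =
  [ 0.5250   0.0750   0.2750]
  [ 0.2100   0.6050   0.3400]
  [ 0.1400   0.0200   0.6100]
(I − A)⁻¹ = adj(I−A) / det(I−A) ≈
  [   1.3043     0.1863     0.6832]
  [   0.5217     1.5031     0.8447]
  [   0.3478     0.0497     1.5155]
Δx = (I − A)⁻¹ Δd with Δd having +10 in the Defense component and 0 elsewhere.
So Δx_C = L_CD · (+10), where L_CD = adj(I−A)_CD / det(I−A) = 0.2100 / 0.4025.
Δx_C = 0.2100 × (+10) / 0.4025 = 2.10 / 0.4025 ≈ 5.22.

Δx_C = 5.22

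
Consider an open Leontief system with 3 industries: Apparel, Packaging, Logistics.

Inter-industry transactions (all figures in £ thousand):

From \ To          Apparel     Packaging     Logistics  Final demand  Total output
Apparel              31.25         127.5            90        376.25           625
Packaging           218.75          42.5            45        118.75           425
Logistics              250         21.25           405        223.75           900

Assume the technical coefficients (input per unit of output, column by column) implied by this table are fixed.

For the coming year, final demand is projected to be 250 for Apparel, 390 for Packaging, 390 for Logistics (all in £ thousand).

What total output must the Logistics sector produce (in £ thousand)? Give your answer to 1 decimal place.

x_3 = 1234.3

Technical coefficients a_ij = z_ij / X_j:
  a_11 = 31.25/625 = 0.05, a_21 = 218.75/625 = 0.35, a_31 = 250/625 = 0.40
  a_12 = 127.5/425 = 0.30, a_22 = 42.5/425 = 0.10, a_32 = 21.25/425 = 0.05
  a_13 = 90/900 = 0.10, a_23 = 45/900 = 0.05, a_33 = 405/900 = 0.45
I − A =
  [   0.95    -0.30    -0.10]
  [  -0.35     0.90    -0.05]
  [  -0.40    -0.05     0.55]
Cofactors of I−A, C_ij = (−1)^(i+j)·(minor ij) (rows/columns in the sector order above):
  C_11 = (0.90)(0.55) − (-0.05)(-0.05) = 0.4925
  C_12 = −[(-0.35)(0.55) − (-0.05)(-0.40)] = 0.2125
  C_13 = (-0.35)(-0.05) − (0.90)(-0.40) = 0.3775
  C_21 = −[(-0.30)(0.55) − (-0.10)(-0.05)] = 0.1700
  C_22 = (0.95)(0.55) − (-0.10)(-0.40) = 0.4825
  C_23 = −[(0.95)(-0.05) − (-0.30)(-0.40)] = 0.1675
  C_31 = (-0.30)(-0.05) − (-0.10)(0.90) = 0.1050
  C_32 = −[(0.95)(-0.05) − (-0.10)(-0.35)] = 0.0825
  C_33 = (0.95)(0.90) − (-0.30)(-0.35) = 0.7500
det(I−A) = Σ_j (I−A)_1j·C_1j = (0.95)(0.4925) + (-0.30)(0.2125) + (-0.10)(0.3775) = 0.366375
adj(I−A) = Cᵀ =
  [ 0.4925   0.1700   0.1050]
  [ 0.2125   0.4825   0.0825]
  [ 0.3775   0.1675   0.7500]
(I − A)⁻¹ = adj(I−A) / det(I−A) ≈
  [   1.3443     0.4640     0.2866]
  [   0.5800     1.3170     0.2252]
  [   1.0304     0.4572     2.0471]
x = (I − A)⁻¹ d = adj(I−A)·d / det(I−A), with det(I−A) = 0.366375:
  x_1 = (0.4925·250 + 0.1700·390 + 0.1050·390) / 0.366375 = 230.375 / 0.366375 ≈ 628.8
  x_2 = (0.2125·250 + 0.4825·390 + 0.0825·390) / 0.366375 = 273.475 / 0.366375 ≈ 746.4
  x_3 = (0.3775·250 + 0.1675·390 + 0.7500·390) / 0.366375 = 452.20 / 0.366375 ≈ 1234.3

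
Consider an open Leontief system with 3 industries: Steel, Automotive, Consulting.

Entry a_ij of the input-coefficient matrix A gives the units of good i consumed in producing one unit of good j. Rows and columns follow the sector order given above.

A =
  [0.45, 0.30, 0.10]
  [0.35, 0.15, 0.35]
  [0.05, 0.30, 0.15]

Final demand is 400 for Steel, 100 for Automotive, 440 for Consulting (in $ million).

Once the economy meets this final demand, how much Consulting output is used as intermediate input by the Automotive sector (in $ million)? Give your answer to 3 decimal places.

z_32 = 354.661

I − A =
  [   0.55    -0.30    -0.10]
  [  -0.35     0.85    -0.35]
  [  -0.05    -0.30     0.85]
Cofactors of I−A, C_ij = (−1)^(i+j)·(minor ij) (rows/columns in the sector order above):
  C_11 = (0.85)(0.85) − (-0.35)(-0.30) = 0.6175
  C_12 = −[(-0.35)(0.85) − (-0.35)(-0.05)] = 0.3150
  C_13 = (-0.35)(-0.30) − (0.85)(-0.05) = 0.1475
  C_21 = −[(-0.30)(0.85) − (-0.10)(-0.30)] = 0.2850
  C_22 = (0.55)(0.85) − (-0.10)(-0.05) = 0.4625
  C_23 = −[(0.55)(-0.30) − (-0.30)(-0.05)] = 0.1800
  C_31 = (-0.30)(-0.35) − (-0.10)(0.85) = 0.1900
  C_32 = −[(0.55)(-0.35) − (-0.10)(-0.35)] = 0.2275
  C_33 = (0.55)(0.85) − (-0.30)(-0.35) = 0.3625
det(I−A) = Σ_j (I−A)_1j·C_1j = (0.55)(0.6175) + (-0.30)(0.3150) + (-0.10)(0.1475) = 0.230375
adj(I−A) = Cᵀ =
  [ 0.6175   0.2850   0.1900]
  [ 0.3150   0.4625   0.2275]
  [ 0.1475   0.1800   0.3625]
(I − A)⁻¹ = adj(I−A) / det(I−A) ≈
  [   2.6804     1.2371     0.8247]
  [   1.3673     2.0076     0.9875]
  [   0.6403     0.7813     1.5735]
First solve x = (I − A)⁻¹ d = adj(I−A)·d / det(I−A); in particular x_2 = (0.3150·400 + 0.4625·100 + 0.2275·440) / 0.230375 = 272.35 / 0.230375 ≈ 1182.20293.
Intermediate flow from 3 to 2: z_32 = a_32 · x_2 = 0.30 × 272.35 / 0.230375 = 81.705 / 0.230375 ≈ 354.661.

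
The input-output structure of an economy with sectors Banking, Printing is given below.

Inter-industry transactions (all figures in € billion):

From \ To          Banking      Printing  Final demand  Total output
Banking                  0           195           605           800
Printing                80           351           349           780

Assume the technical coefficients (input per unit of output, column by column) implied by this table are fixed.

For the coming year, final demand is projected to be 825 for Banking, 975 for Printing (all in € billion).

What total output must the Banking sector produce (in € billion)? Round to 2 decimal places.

x_1 = 1328.57

Technical coefficients a_ij = z_ij / X_j:
  a_11 = 0/800 = 0.00, a_21 = 80/800 = 0.10
  a_12 = 195/780 = 0.25, a_22 = 351/780 = 0.45
I − A =
  [   1.00    -0.25]
  [  -0.10     0.55]
det(I−A) = (1.00)(0.55) − (-0.25)(-0.10) = 0.5250
adj(I−A) = [[0.55, 0.25], [0.10, 1.00]]
(I − A)⁻¹ = adj(I−A) / det(I−A) ≈
  [   1.0476     0.4762]
  [   0.1905     1.9048]
x = (I − A)⁻¹ d = adj(I−A)·d / det(I−A), with det(I−A) = 0.5250:
  x_1 = (0.55·825 + 0.25·975) / 0.5250 = 697.50 / 0.5250 ≈ 1328.57
  x_2 = (0.10·825 + 1.00·975) / 0.5250 = 1057.50 / 0.5250 ≈ 2014.29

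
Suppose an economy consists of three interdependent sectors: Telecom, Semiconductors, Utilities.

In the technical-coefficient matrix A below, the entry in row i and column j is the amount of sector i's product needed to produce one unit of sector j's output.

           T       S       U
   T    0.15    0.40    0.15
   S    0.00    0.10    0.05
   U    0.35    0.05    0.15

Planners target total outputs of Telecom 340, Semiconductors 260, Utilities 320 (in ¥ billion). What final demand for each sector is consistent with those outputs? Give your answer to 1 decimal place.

d_T = 137.0, d_S = 218.0, d_U = 140.0

I − A =
  [   0.85    -0.40    -0.15]
  [   0.00     0.90    -0.05]
  [  -0.35    -0.05     0.85]
d = (I − A) x:
  d_T = (+0.85)·340 + (-0.40)·260 + (-0.15)·320 = 137.0
  d_S = (+0.00)·340 + (+0.90)·260 + (-0.05)·320 = 218.0
  d_U = (-0.35)·340 + (-0.05)·260 + (+0.85)·320 = 140.0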